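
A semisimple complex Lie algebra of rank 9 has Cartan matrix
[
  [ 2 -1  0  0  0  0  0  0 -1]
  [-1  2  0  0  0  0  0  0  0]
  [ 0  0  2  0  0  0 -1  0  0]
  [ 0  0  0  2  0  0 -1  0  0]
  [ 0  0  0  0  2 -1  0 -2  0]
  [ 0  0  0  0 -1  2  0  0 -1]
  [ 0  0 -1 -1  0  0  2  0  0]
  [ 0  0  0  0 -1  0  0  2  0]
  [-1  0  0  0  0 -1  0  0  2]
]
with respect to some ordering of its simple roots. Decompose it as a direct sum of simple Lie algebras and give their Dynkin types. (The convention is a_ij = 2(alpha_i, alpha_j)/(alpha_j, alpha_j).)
type A_3 + type B_6

The diagram associated to this matrix has two connected components: the simple roots {alpha_3, alpha_4, alpha_7} form a chain of 3 nodes with single edges (A_3), and {alpha_1, alpha_2, alpha_5, alpha_6, alpha_8, alpha_9} form a chain of 6 nodes with a double edge at one end; the terminal node there is the unique short simple root (B_6). A semisimple Lie algebra decomposes uniquely as the direct sum of simple ideals, one per connected component of its Dynkin diagram, so g ≅ A_3 ⊕ B_6 (dimension 15 + 78 = 93).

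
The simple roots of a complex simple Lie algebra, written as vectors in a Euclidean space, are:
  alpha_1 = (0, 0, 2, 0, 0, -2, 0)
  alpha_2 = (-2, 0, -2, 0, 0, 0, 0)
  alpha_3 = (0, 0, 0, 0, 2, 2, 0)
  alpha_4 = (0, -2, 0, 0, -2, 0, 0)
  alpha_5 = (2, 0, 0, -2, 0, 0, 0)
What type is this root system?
A5

Compute the Cartan integers a_ij = 2(alpha_i, alpha_j)/(alpha_j, alpha_j); the resulting 5x5 Cartan matrix is
[[2, -1, -1, 0, 0], [-1, 2, 0, 0, -1], [-1, 0, 2, -1, 0], [0, 0, -1, 2, 0], [0, -1, 0, 0, 2]].
All simple roots have the same length, so the diagram is simply laced. The associated Dynkin diagram is a chain of 5 nodes with single edges (A_5), so the type is A_5 (the algebra sl(6)).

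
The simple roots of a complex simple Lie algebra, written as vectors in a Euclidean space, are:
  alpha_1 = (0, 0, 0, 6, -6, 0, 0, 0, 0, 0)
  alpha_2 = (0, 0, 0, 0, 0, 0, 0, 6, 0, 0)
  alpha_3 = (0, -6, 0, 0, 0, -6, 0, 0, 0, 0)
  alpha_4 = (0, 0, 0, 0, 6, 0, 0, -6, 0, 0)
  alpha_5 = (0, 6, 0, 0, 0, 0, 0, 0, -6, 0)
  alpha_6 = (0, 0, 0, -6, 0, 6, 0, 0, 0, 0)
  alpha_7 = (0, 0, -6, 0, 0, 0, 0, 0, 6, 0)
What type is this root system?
B7

Compute the Cartan integers a_ij = 2(alpha_i, alpha_j)/(alpha_j, alpha_j); the resulting 7x7 Cartan matrix is
[[2, 0, 0, -1, 0, -1, 0], [0, 2, 0, -1, 0, 0, 0], [0, 0, 2, 0, -1, -1, 0], [-1, -2, 0, 2, 0, 0, 0], [0, 0, -1, 0, 2, 0, -1], [-1, 0, -1, 0, 0, 2, 0], [0, 0, 0, 0, -1, 0, 2]].
The roots have two lengths (squared-length ratio 2:1); the short ones are alpha_{2}. The associated Dynkin diagram is a chain of 7 nodes with a double edge at one end; the terminal node there is the unique short simple root (B_7), so the type is B_7 (the algebra so(15)).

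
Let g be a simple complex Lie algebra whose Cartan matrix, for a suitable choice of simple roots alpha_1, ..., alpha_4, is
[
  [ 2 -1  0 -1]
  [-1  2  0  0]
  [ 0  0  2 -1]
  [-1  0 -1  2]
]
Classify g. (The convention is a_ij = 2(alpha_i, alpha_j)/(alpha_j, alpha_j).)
The matrix has rank 4 with 2's on the diagonal. Reading the off-diagonal entries as Dynkin edges (a single edge where a_ij = a_ji = -1; a double or triple edge where a_ij * a_ji = 2 or 3), the diagram is a chain of 4 nodes with single edges (A_4). One simple-root ordering that puts it in standard form is (alpha_3, alpha_4, alpha_1, alpha_2). So the algebra is type A_4, i.e. sl(5).

A_4 (sl(5))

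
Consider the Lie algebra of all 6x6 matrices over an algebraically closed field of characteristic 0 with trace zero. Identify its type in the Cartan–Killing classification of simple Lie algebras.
type A_5

This is sl(6), which has dimension 6^2 - 1 = 35 and rank 6 - 1 = 5 (a Cartan subalgebra is the diagonal traceless matrices). In the classification of classical Lie algebras, the special linear algebra sl(n+1) has type A_n; here n = 5, so the Dynkin diagram is a chain of 5 nodes with single edges (A_5). Hence the type is A_5.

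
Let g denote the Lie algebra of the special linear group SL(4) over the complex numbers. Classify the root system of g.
A_3

This is sl(4), which has dimension 4^2 - 1 = 15 and rank 4 - 1 = 3 (a Cartan subalgebra is the diagonal traceless matrices). In the classification of classical Lie algebras, the special linear algebra sl(n+1) has type A_n; here n = 3, so the Dynkin diagram is a chain of 3 nodes with single edges (A_3). Hence the type is A_3.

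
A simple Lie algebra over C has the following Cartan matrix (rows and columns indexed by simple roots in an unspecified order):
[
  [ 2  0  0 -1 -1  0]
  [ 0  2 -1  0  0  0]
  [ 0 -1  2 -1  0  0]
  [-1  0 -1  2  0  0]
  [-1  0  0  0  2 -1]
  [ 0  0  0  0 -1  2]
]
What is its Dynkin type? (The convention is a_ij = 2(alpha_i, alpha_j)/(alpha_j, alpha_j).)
The matrix has rank 6 with 2's on the diagonal. Reading the off-diagonal entries as Dynkin edges (a single edge where a_ij = a_ji = -1; a double or triple edge where a_ij * a_ji = 2 or 3), the diagram is a chain of 6 nodes with single edges (A_6). One simple-root ordering that puts it in standard form is (alpha_2, alpha_3, alpha_4, alpha_1, alpha_5, alpha_6). So the algebra is type A_6, i.e. sl(7).

A_6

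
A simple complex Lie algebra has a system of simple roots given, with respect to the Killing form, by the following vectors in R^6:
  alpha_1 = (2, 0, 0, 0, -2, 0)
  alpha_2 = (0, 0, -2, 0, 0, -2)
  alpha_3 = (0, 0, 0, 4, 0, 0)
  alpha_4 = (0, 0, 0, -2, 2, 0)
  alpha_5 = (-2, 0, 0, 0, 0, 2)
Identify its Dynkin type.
Compute the Cartan integers a_ij = 2(alpha_i, alpha_j)/(alpha_j, alpha_j); the resulting 5x5 Cartan matrix is
[[2, 0, 0, -1, -1], [0, 2, 0, 0, -1], [0, 0, 2, -2, 0], [-1, 0, -1, 2, 0], [-1, -1, 0, 0, 2]].
The roots have two lengths (squared-length ratio 2:1); the short ones are alpha_{1,2,4,5}. The associated Dynkin diagram is a chain of 5 nodes with a double edge at one end; the terminal node there is the unique long simple root (C_5), so the type is C_5 (the algebra sp(10)).

C_5 (sp(10))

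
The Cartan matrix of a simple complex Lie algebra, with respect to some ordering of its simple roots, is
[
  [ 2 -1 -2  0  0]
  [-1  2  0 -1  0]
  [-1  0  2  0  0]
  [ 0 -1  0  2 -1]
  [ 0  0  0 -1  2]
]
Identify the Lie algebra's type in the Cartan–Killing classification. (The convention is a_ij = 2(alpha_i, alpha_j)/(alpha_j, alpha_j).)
B_5

The matrix has rank 5 with 2's on the diagonal. Reading the off-diagonal entries as Dynkin edges (a single edge where a_ij = a_ji = -1; a double or triple edge where a_ij * a_ji = 2 or 3), the diagram is a chain of 5 nodes with a double edge at one end; the terminal node there is the unique short simple root (B_5). One simple-root ordering that puts it in standard form is (alpha_5, alpha_4, alpha_2, alpha_1, alpha_3). So the algebra is type B_5, i.e. so(11).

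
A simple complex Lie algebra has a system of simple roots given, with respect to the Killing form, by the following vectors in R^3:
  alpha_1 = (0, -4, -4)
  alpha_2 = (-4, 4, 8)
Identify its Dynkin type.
G2

Compute the Cartan integers a_ij = 2(alpha_i, alpha_j)/(alpha_j, alpha_j); the resulting 2x2 Cartan matrix is
[[2, -1], [-3, 2]].
The roots have two lengths (squared-length ratio 3:1); the short ones are alpha_{1}. The associated Dynkin diagram is two nodes joined by a triple edge (G_2), so the type is G_2.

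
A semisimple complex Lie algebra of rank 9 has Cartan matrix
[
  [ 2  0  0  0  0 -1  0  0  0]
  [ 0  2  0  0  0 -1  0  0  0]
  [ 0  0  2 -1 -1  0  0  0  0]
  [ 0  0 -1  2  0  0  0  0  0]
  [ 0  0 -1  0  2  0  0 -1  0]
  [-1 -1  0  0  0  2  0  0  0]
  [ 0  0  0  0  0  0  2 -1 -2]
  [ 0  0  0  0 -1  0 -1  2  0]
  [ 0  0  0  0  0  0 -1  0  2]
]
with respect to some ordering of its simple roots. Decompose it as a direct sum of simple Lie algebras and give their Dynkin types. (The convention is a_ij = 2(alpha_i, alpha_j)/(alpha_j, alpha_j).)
The diagram associated to this matrix has two connected components: the simple roots {alpha_1, alpha_2, alpha_6} form a chain of 3 nodes with single edges (A_3), and {alpha_3, alpha_4, alpha_5, alpha_7, alpha_8, alpha_9} form a chain of 6 nodes with a double edge at one end; the terminal node there is the unique short simple root (B_6). A semisimple Lie algebra decomposes uniquely as the direct sum of simple ideals, one per connected component of its Dynkin diagram, so g ≅ A_3 ⊕ B_6 (dimension 15 + 78 = 93).

A3 + B6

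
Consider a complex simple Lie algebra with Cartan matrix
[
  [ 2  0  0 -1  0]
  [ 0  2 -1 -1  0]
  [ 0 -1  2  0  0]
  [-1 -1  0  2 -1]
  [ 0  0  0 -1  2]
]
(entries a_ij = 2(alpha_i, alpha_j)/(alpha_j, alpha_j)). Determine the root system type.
The matrix has rank 5 with 2's on the diagonal. Reading the off-diagonal entries as Dynkin edges (a single edge where a_ij = a_ji = -1; a double or triple edge where a_ij * a_ji = 2 or 3), the diagram is a chain of 3 nodes with a fork of two nodes at one end (D_5). One simple-root ordering that puts it in standard form is (alpha_3, alpha_2, alpha_4, alpha_5, alpha_1). So the algebra is type D_5, i.e. so(10).

D_5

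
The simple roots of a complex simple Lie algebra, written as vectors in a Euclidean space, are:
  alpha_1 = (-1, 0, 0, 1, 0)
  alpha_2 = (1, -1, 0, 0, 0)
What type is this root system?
A_2

Compute the Cartan integers a_ij = 2(alpha_i, alpha_j)/(alpha_j, alpha_j); the resulting 2x2 Cartan matrix is
[[2, -1], [-1, 2]].
All simple roots have the same length, so the diagram is simply laced. The associated Dynkin diagram is a chain of 2 nodes with single edges (A_2), so the type is A_2 (the algebra sl(3)).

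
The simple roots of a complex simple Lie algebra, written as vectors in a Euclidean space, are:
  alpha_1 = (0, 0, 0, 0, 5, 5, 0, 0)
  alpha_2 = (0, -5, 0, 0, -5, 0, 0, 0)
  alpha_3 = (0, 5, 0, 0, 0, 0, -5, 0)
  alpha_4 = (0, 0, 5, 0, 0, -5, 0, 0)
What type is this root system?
Compute the Cartan integers a_ij = 2(alpha_i, alpha_j)/(alpha_j, alpha_j); the resulting 4x4 Cartan matrix is
[[2, -1, 0, -1], [-1, 2, -1, 0], [0, -1, 2, 0], [-1, 0, 0, 2]].
All simple roots have the same length, so the diagram is simply laced. The associated Dynkin diagram is a chain of 4 nodes with single edges (A_4), so the type is A_4 (the algebra sl(5)).

A4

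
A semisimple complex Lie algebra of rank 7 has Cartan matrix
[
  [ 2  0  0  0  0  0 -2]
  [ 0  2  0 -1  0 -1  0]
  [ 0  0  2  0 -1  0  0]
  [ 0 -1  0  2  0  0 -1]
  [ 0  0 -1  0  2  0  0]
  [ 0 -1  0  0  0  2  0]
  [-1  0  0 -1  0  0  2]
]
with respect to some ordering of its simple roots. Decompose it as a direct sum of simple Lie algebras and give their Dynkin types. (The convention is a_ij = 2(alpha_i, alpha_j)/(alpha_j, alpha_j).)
The diagram associated to this matrix has two connected components: the simple roots {alpha_3, alpha_5} form a chain of 2 nodes with single edges (A_2), and {alpha_1, alpha_2, alpha_4, alpha_6, alpha_7} form a chain of 5 nodes with a double edge at one end; the terminal node there is the unique long simple root (C_5). A semisimple Lie algebra decomposes uniquely as the direct sum of simple ideals, one per connected component of its Dynkin diagram, so g ≅ A_2 ⊕ C_5 (dimension 8 + 55 = 63).

A2 ⊕ C5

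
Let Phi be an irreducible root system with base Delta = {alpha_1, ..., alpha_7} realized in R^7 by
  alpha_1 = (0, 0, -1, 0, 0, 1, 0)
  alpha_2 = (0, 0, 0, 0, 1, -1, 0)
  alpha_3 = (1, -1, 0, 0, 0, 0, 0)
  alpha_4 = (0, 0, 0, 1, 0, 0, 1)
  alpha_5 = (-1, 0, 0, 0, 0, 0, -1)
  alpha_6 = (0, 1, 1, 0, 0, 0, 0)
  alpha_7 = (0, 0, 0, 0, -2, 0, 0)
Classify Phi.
C_7 (sp(14))

Compute the Cartan integers a_ij = 2(alpha_i, alpha_j)/(alpha_j, alpha_j); the resulting 7x7 Cartan matrix is
[[2, -1, 0, 0, 0, -1, 0], [-1, 2, 0, 0, 0, 0, -1], [0, 0, 2, 0, -1, -1, 0], [0, 0, 0, 2, -1, 0, 0], [0, 0, -1, -1, 2, 0, 0], [-1, 0, -1, 0, 0, 2, 0], [0, -2, 0, 0, 0, 0, 2]].
The roots have two lengths (squared-length ratio 2:1); the short ones are alpha_{1,2,3,4,5,6}. The associated Dynkin diagram is a chain of 7 nodes with a double edge at one end; the terminal node there is the unique long simple root (C_7), so the type is C_7 (the algebra sp(14)).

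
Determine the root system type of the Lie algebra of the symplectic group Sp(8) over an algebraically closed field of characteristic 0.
This is sp(8), which has dimension 8(8+1)/2 = 36 and rank 8/2 = 4. In the classification of classical Lie algebras, the symplectic algebra sp(2n) has type C_n; here n = 4, so the Dynkin diagram is a chain of 4 nodes with a double edge at one end; the terminal node there is the unique long simple root (C_4). Hence the type is C_4.

C_4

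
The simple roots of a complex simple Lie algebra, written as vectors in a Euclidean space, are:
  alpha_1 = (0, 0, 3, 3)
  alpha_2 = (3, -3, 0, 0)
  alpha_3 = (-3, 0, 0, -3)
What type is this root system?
A_3 (sl(4))

Compute the Cartan integers a_ij = 2(alpha_i, alpha_j)/(alpha_j, alpha_j); the resulting 3x3 Cartan matrix is
[[2, 0, -1], [0, 2, -1], [-1, -1, 2]].
All simple roots have the same length, so the diagram is simply laced. The associated Dynkin diagram is a chain of 3 nodes with single edges (A_3), so the type is A_3 (the algebra sl(4)).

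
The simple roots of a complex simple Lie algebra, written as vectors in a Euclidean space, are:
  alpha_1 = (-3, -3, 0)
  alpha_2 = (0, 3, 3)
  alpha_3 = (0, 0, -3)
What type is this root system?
Compute the Cartan integers a_ij = 2(alpha_i, alpha_j)/(alpha_j, alpha_j); the resulting 3x3 Cartan matrix is
[[2, -1, 0], [-1, 2, -2], [0, -1, 2]].
The roots have two lengths (squared-length ratio 2:1); the short ones are alpha_{3}. The associated Dynkin diagram is a chain of 3 nodes with a double edge at one end; the terminal node there is the unique short simple root (B_3), so the type is B_3 (the algebra so(7)).

B3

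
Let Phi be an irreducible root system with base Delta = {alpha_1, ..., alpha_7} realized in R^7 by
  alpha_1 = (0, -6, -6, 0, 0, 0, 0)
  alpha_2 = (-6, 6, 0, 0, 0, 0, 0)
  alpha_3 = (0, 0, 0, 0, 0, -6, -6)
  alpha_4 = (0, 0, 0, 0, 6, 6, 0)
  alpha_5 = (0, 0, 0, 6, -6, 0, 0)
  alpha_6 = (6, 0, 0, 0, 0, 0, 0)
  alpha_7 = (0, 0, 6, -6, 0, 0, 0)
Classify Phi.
Compute the Cartan integers a_ij = 2(alpha_i, alpha_j)/(alpha_j, alpha_j); the resulting 7x7 Cartan matrix is
[[2, -1, 0, 0, 0, 0, -1], [-1, 2, 0, 0, 0, -2, 0], [0, 0, 2, -1, 0, 0, 0], [0, 0, -1, 2, -1, 0, 0], [0, 0, 0, -1, 2, 0, -1], [0, -1, 0, 0, 0, 2, 0], [-1, 0, 0, 0, -1, 0, 2]].
The roots have two lengths (squared-length ratio 2:1); the short ones are alpha_{6}. The associated Dynkin diagram is a chain of 7 nodes with a double edge at one end; the terminal node there is the unique short simple root (B_7), so the type is B_7 (the algebra so(15)).

B_7 (so(15))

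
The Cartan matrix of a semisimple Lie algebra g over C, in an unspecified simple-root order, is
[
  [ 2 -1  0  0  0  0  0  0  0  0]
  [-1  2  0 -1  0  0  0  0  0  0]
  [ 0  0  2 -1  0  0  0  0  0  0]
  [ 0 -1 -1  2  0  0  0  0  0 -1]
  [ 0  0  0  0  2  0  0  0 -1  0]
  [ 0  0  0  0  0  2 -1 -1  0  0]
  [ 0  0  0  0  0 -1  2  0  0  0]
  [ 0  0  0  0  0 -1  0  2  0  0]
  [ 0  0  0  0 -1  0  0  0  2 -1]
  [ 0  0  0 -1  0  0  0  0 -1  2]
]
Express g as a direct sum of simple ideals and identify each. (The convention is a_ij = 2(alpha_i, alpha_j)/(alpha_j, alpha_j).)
The diagram associated to this matrix has two connected components: the simple roots {alpha_6, alpha_7, alpha_8} form a chain of 3 nodes with single edges (A_3), and {alpha_1, alpha_2, alpha_3, alpha_4, alpha_5, alpha_9, alpha_10} form a chain of 6 nodes with one extra node attached to the third node from one end (E_7). A semisimple Lie algebra decomposes uniquely as the direct sum of simple ideals, one per connected component of its Dynkin diagram, so g ≅ A_3 ⊕ E_7 (dimension 15 + 133 = 148).

A_3 ⊕ E_7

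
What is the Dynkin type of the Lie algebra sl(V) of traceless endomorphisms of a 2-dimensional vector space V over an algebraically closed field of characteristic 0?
This is sl(2), which has dimension 2^2 - 1 = 3 and rank 2 - 1 = 1 (a Cartan subalgebra is the diagonal traceless matrices). In the classification of classical Lie algebras, the special linear algebra sl(n+1) has type A_n; here n = 1, so the Dynkin diagram is a chain of 1 nodes with single edges (A_1). Hence the type is A_1.

A_1 (sl(2))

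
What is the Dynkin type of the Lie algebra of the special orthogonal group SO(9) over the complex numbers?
This is so(9) with 9 odd, which has dimension 9(9-1)/2 = 36 and rank (9-1)/2 = 4. In the classification of classical Lie algebras, the orthogonal algebra so(2n+1) in an odd number of variables has type B_n; here n = 4, so the Dynkin diagram is a chain of 4 nodes with a double edge at one end; the terminal node there is the unique short simple root (B_4). Hence the type is B_4.

B_4 (so(9))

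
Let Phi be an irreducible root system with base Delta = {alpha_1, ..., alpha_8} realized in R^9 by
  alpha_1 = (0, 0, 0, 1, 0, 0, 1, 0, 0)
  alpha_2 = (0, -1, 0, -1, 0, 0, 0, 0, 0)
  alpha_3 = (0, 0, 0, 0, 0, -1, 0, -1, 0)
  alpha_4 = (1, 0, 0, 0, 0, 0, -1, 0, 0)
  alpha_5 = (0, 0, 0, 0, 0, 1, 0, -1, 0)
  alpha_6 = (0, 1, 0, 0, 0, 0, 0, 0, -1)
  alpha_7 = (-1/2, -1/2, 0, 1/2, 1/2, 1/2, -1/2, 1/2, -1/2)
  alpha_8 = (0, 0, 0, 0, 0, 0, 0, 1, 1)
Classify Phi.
Compute the Cartan integers a_ij = 2(alpha_i, alpha_j)/(alpha_j, alpha_j); the resulting 8x8 Cartan matrix is
[[2, -1, 0, -1, 0, 0, 0, 0], [-1, 2, 0, 0, 0, -1, 0, 0], [0, 0, 2, 0, 0, 0, -1, -1], [-1, 0, 0, 2, 0, 0, 0, 0], [0, 0, 0, 0, 2, 0, 0, -1], [0, -1, 0, 0, 0, 2, 0, -1], [0, 0, -1, 0, 0, 0, 2, 0], [0, 0, -1, 0, -1, -1, 0, 2]].
All simple roots have the same length, so the diagram is simply laced. The associated Dynkin diagram is a chain of 7 nodes with one extra node attached to the third node from one end (E_8), so the type is E_8.

E_8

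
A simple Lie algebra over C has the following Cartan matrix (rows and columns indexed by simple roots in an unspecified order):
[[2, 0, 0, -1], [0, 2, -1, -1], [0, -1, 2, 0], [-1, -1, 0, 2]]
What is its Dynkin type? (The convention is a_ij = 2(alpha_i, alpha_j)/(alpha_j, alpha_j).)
A_4

The matrix has rank 4 with 2's on the diagonal. Reading the off-diagonal entries as Dynkin edges (a single edge where a_ij = a_ji = -1; a double or triple edge where a_ij * a_ji = 2 or 3), the diagram is a chain of 4 nodes with single edges (A_4). One simple-root ordering that puts it in standard form is (alpha_3, alpha_2, alpha_4, alpha_1). So the algebra is type A_4, i.e. sl(5).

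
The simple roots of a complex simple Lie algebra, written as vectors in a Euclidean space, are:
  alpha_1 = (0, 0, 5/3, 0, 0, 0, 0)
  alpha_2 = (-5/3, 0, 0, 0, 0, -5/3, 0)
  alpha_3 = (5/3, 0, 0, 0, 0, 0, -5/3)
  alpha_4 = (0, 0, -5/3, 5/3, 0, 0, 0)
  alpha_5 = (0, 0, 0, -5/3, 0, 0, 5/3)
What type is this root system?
Compute the Cartan integers a_ij = 2(alpha_i, alpha_j)/(alpha_j, alpha_j); the resulting 5x5 Cartan matrix is
[[2, 0, 0, -1, 0], [0, 2, -1, 0, 0], [0, -1, 2, 0, -1], [-2, 0, 0, 2, -1], [0, 0, -1, -1, 2]].
The roots have two lengths (squared-length ratio 2:1); the short ones are alpha_{1}. The associated Dynkin diagram is a chain of 5 nodes with a double edge at one end; the terminal node there is the unique short simple root (B_5), so the type is B_5 (the algebra so(11)).

B_5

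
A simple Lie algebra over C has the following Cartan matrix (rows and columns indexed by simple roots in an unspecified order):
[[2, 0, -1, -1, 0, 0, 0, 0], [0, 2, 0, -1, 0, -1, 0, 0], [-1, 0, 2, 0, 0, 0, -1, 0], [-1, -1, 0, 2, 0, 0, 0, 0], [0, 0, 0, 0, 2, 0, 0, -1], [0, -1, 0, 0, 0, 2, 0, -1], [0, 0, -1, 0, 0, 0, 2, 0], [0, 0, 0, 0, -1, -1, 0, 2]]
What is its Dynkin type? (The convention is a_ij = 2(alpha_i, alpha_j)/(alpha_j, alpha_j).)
The matrix has rank 8 with 2's on the diagonal. Reading the off-diagonal entries as Dynkin edges (a single edge where a_ij = a_ji = -1; a double or triple edge where a_ij * a_ji = 2 or 3), the diagram is a chain of 8 nodes with single edges (A_8). One simple-root ordering that puts it in standard form is (alpha_7, alpha_3, alpha_1, alpha_4, alpha_2, alpha_6, alpha_8, alpha_5). So the algebra is type A_8, i.e. sl(9).

type A_8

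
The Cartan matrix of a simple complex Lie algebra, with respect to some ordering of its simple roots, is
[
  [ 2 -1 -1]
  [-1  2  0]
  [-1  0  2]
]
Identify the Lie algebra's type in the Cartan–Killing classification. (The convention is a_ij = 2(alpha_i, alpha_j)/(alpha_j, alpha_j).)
A_3 (sl(4))

The matrix has rank 3 with 2's on the diagonal. Reading the off-diagonal entries as Dynkin edges (a single edge where a_ij = a_ji = -1; a double or triple edge where a_ij * a_ji = 2 or 3), the diagram is a chain of 3 nodes with single edges (A_3). One simple-root ordering that puts it in standard form is (alpha_3, alpha_1, alpha_2). So the algebra is type A_3, i.e. sl(4).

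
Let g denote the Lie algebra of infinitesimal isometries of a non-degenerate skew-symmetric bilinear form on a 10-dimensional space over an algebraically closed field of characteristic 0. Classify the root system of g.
This is sp(10), which has dimension 10(10+1)/2 = 55 and rank 10/2 = 5. In the classification of classical Lie algebras, the symplectic algebra sp(2n) has type C_n; here n = 5, so the Dynkin diagram is a chain of 5 nodes with a double edge at one end; the terminal node there is the unique long simple root (C_5). Hence the type is C_5.

C_5 (sp(10))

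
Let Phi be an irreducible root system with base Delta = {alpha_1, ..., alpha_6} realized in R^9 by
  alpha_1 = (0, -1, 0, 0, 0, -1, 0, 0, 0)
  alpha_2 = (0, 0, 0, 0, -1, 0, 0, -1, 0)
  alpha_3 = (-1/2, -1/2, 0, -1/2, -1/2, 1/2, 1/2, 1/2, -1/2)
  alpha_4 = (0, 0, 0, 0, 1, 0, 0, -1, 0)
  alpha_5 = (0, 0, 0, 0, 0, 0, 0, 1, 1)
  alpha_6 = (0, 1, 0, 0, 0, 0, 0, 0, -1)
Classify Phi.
Compute the Cartan integers a_ij = 2(alpha_i, alpha_j)/(alpha_j, alpha_j); the resulting 6x6 Cartan matrix is
[[2, 0, 0, 0, 0, -1], [0, 2, 0, 0, -1, 0], [0, 0, 2, -1, 0, 0], [0, 0, -1, 2, -1, 0], [0, -1, 0, -1, 2, -1], [-1, 0, 0, 0, -1, 2]].
All simple roots have the same length, so the diagram is simply laced. The associated Dynkin diagram is a chain of 5 nodes with one extra node attached to the third node from one end (E_6), so the type is E_6.

E_6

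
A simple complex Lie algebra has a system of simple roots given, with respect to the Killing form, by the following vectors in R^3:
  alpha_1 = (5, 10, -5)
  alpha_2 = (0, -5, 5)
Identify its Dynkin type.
G_2

Compute the Cartan integers a_ij = 2(alpha_i, alpha_j)/(alpha_j, alpha_j); the resulting 2x2 Cartan matrix is
[[2, -3], [-1, 2]].
The roots have two lengths (squared-length ratio 3:1); the short ones are alpha_{2}. The associated Dynkin diagram is two nodes joined by a triple edge (G_2), so the type is G_2.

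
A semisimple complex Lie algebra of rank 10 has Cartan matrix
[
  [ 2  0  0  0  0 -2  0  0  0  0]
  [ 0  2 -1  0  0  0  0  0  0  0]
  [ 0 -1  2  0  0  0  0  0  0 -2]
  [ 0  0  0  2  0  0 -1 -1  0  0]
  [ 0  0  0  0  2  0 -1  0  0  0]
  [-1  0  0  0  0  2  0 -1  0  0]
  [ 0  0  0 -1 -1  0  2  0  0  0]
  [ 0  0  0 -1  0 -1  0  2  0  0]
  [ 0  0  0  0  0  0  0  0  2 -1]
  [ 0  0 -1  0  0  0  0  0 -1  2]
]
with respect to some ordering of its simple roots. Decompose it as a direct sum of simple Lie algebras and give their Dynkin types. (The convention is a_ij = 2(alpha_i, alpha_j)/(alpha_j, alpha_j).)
C_6 (sp(12)) ⊕ F_4

The diagram associated to this matrix has two connected components: the simple roots {alpha_1, alpha_4, alpha_5, alpha_6, alpha_7, alpha_8} form a chain of 6 nodes with a double edge at one end; the terminal node there is the unique long simple root (C_6), and {alpha_2, alpha_3, alpha_9, alpha_10} form a chain of 4 nodes with a double edge between the middle two (F_4). A semisimple Lie algebra decomposes uniquely as the direct sum of simple ideals, one per connected component of its Dynkin diagram, so g ≅ C_6 ⊕ F_4 (dimension 78 + 52 = 130).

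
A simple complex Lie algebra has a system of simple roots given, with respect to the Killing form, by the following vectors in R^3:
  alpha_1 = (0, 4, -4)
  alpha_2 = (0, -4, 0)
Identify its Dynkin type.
Compute the Cartan integers a_ij = 2(alpha_i, alpha_j)/(alpha_j, alpha_j); the resulting 2x2 Cartan matrix is
[[2, -2], [-1, 2]].
The roots have two lengths (squared-length ratio 2:1); the short ones are alpha_{2}. The associated Dynkin diagram is a chain of 2 nodes with a double edge at one end; the terminal node there is the unique short simple root (B_2), so the type is B_2 (the algebra so(5)).

type B_2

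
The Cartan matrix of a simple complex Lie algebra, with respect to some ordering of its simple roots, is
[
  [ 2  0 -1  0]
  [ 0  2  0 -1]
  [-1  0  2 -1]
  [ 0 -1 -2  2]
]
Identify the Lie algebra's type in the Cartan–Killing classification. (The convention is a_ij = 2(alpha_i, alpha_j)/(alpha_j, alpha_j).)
type F_4

The matrix has rank 4 with 2's on the diagonal. Reading the off-diagonal entries as Dynkin edges (a single edge where a_ij = a_ji = -1; a double or triple edge where a_ij * a_ji = 2 or 3), the diagram is a chain of 4 nodes with a double edge between the middle two (F_4). One simple-root ordering that puts it in standard form is (alpha_2, alpha_4, alpha_3, alpha_1). So the algebra is type F_4.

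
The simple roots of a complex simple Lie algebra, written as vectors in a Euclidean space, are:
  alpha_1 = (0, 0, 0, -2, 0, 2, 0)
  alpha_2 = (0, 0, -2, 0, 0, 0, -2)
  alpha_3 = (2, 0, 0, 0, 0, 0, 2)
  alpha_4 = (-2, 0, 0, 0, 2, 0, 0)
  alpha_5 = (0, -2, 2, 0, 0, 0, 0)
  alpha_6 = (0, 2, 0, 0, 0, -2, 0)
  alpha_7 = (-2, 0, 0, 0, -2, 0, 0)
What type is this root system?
Compute the Cartan integers a_ij = 2(alpha_i, alpha_j)/(alpha_j, alpha_j); the resulting 7x7 Cartan matrix is
[[2, 0, 0, 0, 0, -1, 0], [0, 2, -1, 0, -1, 0, 0], [0, -1, 2, -1, 0, 0, -1], [0, 0, -1, 2, 0, 0, 0], [0, -1, 0, 0, 2, -1, 0], [-1, 0, 0, 0, -1, 2, 0], [0, 0, -1, 0, 0, 0, 2]].
All simple roots have the same length, so the diagram is simply laced. The associated Dynkin diagram is a chain of 5 nodes with a fork of two nodes at one end (D_7), so the type is D_7 (the algebra so(14)).

D_7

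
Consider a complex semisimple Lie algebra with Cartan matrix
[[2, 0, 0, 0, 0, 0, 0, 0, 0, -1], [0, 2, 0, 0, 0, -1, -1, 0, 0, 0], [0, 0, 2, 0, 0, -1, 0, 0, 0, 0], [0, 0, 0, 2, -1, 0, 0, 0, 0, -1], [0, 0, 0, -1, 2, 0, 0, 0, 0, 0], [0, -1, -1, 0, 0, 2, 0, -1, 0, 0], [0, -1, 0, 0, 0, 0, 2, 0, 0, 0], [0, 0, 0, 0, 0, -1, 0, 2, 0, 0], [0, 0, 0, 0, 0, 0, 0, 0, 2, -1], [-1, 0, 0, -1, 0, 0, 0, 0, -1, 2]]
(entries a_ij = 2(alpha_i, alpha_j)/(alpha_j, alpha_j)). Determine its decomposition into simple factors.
D5 + D5

The diagram associated to this matrix has two connected components: the simple roots {alpha_2, alpha_3, alpha_6, alpha_7, alpha_8} form a chain of 3 nodes with a fork of two nodes at one end (D_5), and {alpha_1, alpha_4, alpha_5, alpha_9, alpha_10} form a chain of 3 nodes with a fork of two nodes at one end (D_5). A semisimple Lie algebra decomposes uniquely as the direct sum of simple ideals, one per connected component of its Dynkin diagram, so g ≅ D_5 ⊕ D_5 (dimension 45 + 45 = 90).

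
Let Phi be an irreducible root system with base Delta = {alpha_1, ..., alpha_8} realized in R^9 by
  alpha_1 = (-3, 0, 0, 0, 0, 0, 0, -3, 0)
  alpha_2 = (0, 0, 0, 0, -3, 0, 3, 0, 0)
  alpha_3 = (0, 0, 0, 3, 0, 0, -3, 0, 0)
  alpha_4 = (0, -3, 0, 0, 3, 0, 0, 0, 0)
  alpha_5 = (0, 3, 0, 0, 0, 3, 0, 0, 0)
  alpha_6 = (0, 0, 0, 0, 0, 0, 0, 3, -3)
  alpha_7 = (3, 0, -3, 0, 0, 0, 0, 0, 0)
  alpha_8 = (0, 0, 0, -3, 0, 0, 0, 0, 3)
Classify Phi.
type A_8

Compute the Cartan integers a_ij = 2(alpha_i, alpha_j)/(alpha_j, alpha_j); the resulting 8x8 Cartan matrix is
[[2, 0, 0, 0, 0, -1, -1, 0], [0, 2, -1, -1, 0, 0, 0, 0], [0, -1, 2, 0, 0, 0, 0, -1], [0, -1, 0, 2, -1, 0, 0, 0], [0, 0, 0, -1, 2, 0, 0, 0], [-1, 0, 0, 0, 0, 2, 0, -1], [-1, 0, 0, 0, 0, 0, 2, 0], [0, 0, -1, 0, 0, -1, 0, 2]].
All simple roots have the same length, so the diagram is simply laced. The associated Dynkin diagram is a chain of 8 nodes with single edges (A_8), so the type is A_8 (the algebra sl(9)).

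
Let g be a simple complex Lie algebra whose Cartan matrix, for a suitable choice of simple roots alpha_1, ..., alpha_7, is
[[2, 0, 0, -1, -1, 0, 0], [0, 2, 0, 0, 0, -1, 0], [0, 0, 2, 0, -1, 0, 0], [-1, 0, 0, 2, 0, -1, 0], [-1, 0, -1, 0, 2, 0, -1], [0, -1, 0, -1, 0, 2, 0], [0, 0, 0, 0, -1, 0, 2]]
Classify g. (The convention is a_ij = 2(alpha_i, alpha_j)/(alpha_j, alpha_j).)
type D_7

The matrix has rank 7 with 2's on the diagonal. Reading the off-diagonal entries as Dynkin edges (a single edge where a_ij = a_ji = -1; a double or triple edge where a_ij * a_ji = 2 or 3), the diagram is a chain of 5 nodes with a fork of two nodes at one end (D_7). One simple-root ordering that puts it in standard form is (alpha_2, alpha_6, alpha_4, alpha_1, alpha_5, alpha_3, alpha_7). So the algebra is type D_7, i.e. so(14).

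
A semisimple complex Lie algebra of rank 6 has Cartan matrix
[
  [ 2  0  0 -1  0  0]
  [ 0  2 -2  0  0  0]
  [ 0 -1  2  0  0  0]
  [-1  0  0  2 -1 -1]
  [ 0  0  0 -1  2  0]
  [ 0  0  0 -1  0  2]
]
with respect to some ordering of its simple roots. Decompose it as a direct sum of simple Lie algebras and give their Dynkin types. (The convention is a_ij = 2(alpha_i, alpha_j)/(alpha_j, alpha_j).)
The diagram associated to this matrix has two connected components: the simple roots {alpha_2, alpha_3} form a chain of 2 nodes with a double edge at one end; the terminal node there is the unique short simple root (B_2), and {alpha_1, alpha_4, alpha_5, alpha_6} form a chain of 2 nodes with a fork of two nodes at one end (D_4). A semisimple Lie algebra decomposes uniquely as the direct sum of simple ideals, one per connected component of its Dynkin diagram, so g ≅ B_2 ⊕ D_4 (dimension 10 + 28 = 38).

B2 + D4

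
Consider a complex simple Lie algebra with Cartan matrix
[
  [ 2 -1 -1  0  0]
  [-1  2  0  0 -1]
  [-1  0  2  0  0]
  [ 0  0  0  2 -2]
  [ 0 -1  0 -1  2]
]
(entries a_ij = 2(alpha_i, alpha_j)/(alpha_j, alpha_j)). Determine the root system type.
The matrix has rank 5 with 2's on the diagonal. Reading the off-diagonal entries as Dynkin edges (a single edge where a_ij = a_ji = -1; a double or triple edge where a_ij * a_ji = 2 or 3), the diagram is a chain of 5 nodes with a double edge at one end; the terminal node there is the unique long simple root (C_5). One simple-root ordering that puts it in standard form is (alpha_3, alpha_1, alpha_2, alpha_5, alpha_4). So the algebra is type C_5, i.e. sp(10).

type C_5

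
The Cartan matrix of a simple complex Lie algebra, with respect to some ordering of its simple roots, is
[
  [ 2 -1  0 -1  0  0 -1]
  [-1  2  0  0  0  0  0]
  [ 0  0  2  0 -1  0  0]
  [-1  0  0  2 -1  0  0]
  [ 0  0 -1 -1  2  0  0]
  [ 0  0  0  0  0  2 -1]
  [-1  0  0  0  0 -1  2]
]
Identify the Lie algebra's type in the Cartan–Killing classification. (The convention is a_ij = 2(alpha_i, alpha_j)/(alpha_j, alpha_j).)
E7

The matrix has rank 7 with 2's on the diagonal. Reading the off-diagonal entries as Dynkin edges (a single edge where a_ij = a_ji = -1; a double or triple edge where a_ij * a_ji = 2 or 3), the diagram is a chain of 6 nodes with one extra node attached to the third node from one end (E_7). One simple-root ordering that puts it in standard form is (alpha_6, alpha_2, alpha_7, alpha_1, alpha_4, alpha_5, alpha_3). So the algebra is type E_7.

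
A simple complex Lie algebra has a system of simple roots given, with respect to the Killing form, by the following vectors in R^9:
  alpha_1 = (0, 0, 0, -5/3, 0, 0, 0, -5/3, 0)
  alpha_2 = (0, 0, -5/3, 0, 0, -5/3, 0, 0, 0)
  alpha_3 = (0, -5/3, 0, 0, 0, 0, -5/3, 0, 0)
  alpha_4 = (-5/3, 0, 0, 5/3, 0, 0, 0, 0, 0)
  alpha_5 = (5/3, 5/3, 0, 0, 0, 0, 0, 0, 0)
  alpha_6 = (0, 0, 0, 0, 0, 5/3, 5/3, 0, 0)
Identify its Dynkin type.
Compute the Cartan integers a_ij = 2(alpha_i, alpha_j)/(alpha_j, alpha_j); the resulting 6x6 Cartan matrix is
[[2, 0, 0, -1, 0, 0], [0, 2, 0, 0, 0, -1], [0, 0, 2, 0, -1, -1], [-1, 0, 0, 2, -1, 0], [0, 0, -1, -1, 2, 0], [0, -1, -1, 0, 0, 2]].
All simple roots have the same length, so the diagram is simply laced. The associated Dynkin diagram is a chain of 6 nodes with single edges (A_6), so the type is A_6 (the algebra sl(7)).

type A_6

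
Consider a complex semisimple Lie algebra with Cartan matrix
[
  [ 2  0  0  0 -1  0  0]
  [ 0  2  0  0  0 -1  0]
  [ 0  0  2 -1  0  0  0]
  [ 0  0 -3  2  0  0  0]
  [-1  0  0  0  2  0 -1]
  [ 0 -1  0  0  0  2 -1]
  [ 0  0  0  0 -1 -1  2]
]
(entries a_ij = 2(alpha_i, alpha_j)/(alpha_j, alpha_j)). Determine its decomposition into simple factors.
The diagram associated to this matrix has two connected components: the simple roots {alpha_1, alpha_2, alpha_5, alpha_6, alpha_7} form a chain of 5 nodes with single edges (A_5), and {alpha_3, alpha_4} form two nodes joined by a triple edge (G_2). A semisimple Lie algebra decomposes uniquely as the direct sum of simple ideals, one per connected component of its Dynkin diagram, so g ≅ A_5 ⊕ G_2 (dimension 35 + 14 = 49).

A_5 ⊕ G_2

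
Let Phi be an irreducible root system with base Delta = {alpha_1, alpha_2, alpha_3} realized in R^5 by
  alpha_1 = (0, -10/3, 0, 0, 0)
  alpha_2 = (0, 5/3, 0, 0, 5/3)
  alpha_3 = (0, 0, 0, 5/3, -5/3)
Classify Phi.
Compute the Cartan integers a_ij = 2(alpha_i, alpha_j)/(alpha_j, alpha_j); the resulting 3x3 Cartan matrix is
[[2, -2, 0], [-1, 2, -1], [0, -1, 2]].
The roots have two lengths (squared-length ratio 2:1); the short ones are alpha_{2,3}. The associated Dynkin diagram is a chain of 3 nodes with a double edge at one end; the terminal node there is the unique long simple root (C_3), so the type is C_3 (the algebra sp(6)).

type C_3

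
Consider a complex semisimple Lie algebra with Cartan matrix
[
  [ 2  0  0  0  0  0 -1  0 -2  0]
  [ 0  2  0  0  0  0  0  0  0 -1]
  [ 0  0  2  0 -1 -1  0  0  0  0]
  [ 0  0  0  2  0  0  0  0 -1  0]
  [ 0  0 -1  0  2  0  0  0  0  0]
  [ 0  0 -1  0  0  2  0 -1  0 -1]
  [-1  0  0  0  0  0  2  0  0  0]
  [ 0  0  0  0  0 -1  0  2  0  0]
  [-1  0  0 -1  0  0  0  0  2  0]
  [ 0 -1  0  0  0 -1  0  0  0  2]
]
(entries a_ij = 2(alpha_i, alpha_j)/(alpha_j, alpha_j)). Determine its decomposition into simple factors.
E6 ⊕ F4

The diagram associated to this matrix has two connected components: the simple roots {alpha_2, alpha_3, alpha_5, alpha_6, alpha_8, alpha_10} form a chain of 5 nodes with one extra node attached to the third node from one end (E_6), and {alpha_1, alpha_4, alpha_7, alpha_9} form a chain of 4 nodes with a double edge between the middle two (F_4). A semisimple Lie algebra decomposes uniquely as the direct sum of simple ideals, one per connected component of its Dynkin diagram, so g ≅ E_6 ⊕ F_4 (dimension 78 + 52 = 130).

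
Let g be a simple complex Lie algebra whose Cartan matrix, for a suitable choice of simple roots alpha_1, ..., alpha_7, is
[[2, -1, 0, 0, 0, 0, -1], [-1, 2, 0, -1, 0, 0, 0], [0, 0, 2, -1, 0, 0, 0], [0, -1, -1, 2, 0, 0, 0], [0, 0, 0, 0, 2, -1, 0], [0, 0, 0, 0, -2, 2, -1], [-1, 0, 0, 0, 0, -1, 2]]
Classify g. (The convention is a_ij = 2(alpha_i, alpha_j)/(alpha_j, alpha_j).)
The matrix has rank 7 with 2's on the diagonal. Reading the off-diagonal entries as Dynkin edges (a single edge where a_ij = a_ji = -1; a double or triple edge where a_ij * a_ji = 2 or 3), the diagram is a chain of 7 nodes with a double edge at one end; the terminal node there is the unique short simple root (B_7). One simple-root ordering that puts it in standard form is (alpha_3, alpha_4, alpha_2, alpha_1, alpha_7, alpha_6, alpha_5). So the algebra is type B_7, i.e. so(15).

B_7 (so(15))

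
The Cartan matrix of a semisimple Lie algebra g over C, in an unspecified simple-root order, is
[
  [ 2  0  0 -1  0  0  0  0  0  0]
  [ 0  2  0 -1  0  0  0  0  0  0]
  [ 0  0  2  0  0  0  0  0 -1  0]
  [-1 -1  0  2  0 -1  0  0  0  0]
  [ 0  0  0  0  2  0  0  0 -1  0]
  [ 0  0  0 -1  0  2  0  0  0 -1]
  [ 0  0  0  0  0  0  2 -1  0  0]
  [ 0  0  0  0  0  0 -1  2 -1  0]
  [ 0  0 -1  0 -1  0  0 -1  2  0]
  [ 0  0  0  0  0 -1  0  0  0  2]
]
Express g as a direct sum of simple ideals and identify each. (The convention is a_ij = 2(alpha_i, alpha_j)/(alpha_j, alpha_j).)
The diagram associated to this matrix has two connected components: the simple roots {alpha_1, alpha_2, alpha_4, alpha_6, alpha_10} form a chain of 3 nodes with a fork of two nodes at one end (D_5), and {alpha_3, alpha_5, alpha_7, alpha_8, alpha_9} form a chain of 3 nodes with a fork of two nodes at one end (D_5). A semisimple Lie algebra decomposes uniquely as the direct sum of simple ideals, one per connected component of its Dynkin diagram, so g ≅ D_5 ⊕ D_5 (dimension 45 + 45 = 90).

D_5 (so(10)) + D_5 (so(10))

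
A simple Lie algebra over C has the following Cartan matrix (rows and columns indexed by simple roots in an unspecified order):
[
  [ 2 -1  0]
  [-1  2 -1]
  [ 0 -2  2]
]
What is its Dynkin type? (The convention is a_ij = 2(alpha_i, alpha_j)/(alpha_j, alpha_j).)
The matrix has rank 3 with 2's on the diagonal. Reading the off-diagonal entries as Dynkin edges (a single edge where a_ij = a_ji = -1; a double or triple edge where a_ij * a_ji = 2 or 3), the diagram is a chain of 3 nodes with a double edge at one end; the terminal node there is the unique long simple root (C_3). One simple-root ordering that puts it in standard form is (alpha_1, alpha_2, alpha_3). So the algebra is type C_3, i.e. sp(6).

C_3 (sp(6))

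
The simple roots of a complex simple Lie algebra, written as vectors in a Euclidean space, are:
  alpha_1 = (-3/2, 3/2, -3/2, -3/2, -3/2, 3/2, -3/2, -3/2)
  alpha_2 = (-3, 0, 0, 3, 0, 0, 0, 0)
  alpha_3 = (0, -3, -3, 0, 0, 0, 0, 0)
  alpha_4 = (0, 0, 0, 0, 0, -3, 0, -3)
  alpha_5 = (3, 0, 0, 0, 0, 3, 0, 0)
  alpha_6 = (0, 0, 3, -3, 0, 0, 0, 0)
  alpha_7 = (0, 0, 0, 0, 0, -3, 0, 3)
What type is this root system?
Compute the Cartan integers a_ij = 2(alpha_i, alpha_j)/(alpha_j, alpha_j); the resulting 7x7 Cartan matrix is
[[2, 0, 0, 0, 0, 0, -1], [0, 2, 0, 0, -1, -1, 0], [0, 0, 2, 0, 0, -1, 0], [0, 0, 0, 2, -1, 0, 0], [0, -1, 0, -1, 2, 0, -1], [0, -1, -1, 0, 0, 2, 0], [-1, 0, 0, 0, -1, 0, 2]].
All simple roots have the same length, so the diagram is simply laced. The associated Dynkin diagram is a chain of 6 nodes with one extra node attached to the third node from one end (E_7), so the type is E_7.

type E_7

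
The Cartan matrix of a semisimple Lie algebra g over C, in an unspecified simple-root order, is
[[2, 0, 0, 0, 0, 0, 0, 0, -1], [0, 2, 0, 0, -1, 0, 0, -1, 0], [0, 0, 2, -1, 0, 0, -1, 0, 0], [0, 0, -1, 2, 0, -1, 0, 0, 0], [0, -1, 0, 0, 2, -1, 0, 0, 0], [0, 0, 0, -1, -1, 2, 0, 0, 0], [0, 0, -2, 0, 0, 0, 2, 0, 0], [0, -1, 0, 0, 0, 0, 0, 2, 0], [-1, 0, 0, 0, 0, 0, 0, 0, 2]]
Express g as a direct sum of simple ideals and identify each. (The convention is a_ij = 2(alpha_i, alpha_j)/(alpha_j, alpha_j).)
The diagram associated to this matrix has two connected components: the simple roots {alpha_1, alpha_9} form a chain of 2 nodes with single edges (A_2), and {alpha_2, alpha_3, alpha_4, alpha_5, alpha_6, alpha_7, alpha_8} form a chain of 7 nodes with a double edge at one end; the terminal node there is the unique long simple root (C_7). A semisimple Lie algebra decomposes uniquely as the direct sum of simple ideals, one per connected component of its Dynkin diagram, so g ≅ A_2 ⊕ C_7 (dimension 8 + 105 = 113).

A_2 (sl(3)) + C_7 (sp(14))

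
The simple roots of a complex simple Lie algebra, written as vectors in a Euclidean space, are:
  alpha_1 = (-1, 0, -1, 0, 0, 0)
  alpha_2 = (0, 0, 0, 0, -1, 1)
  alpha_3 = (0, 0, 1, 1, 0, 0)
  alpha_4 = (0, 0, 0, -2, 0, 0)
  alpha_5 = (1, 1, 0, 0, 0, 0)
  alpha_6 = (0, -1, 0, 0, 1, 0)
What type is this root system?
C_6 (sp(12))

Compute the Cartan integers a_ij = 2(alpha_i, alpha_j)/(alpha_j, alpha_j); the resulting 6x6 Cartan matrix is
[[2, 0, -1, 0, -1, 0], [0, 2, 0, 0, 0, -1], [-1, 0, 2, -1, 0, 0], [0, 0, -2, 2, 0, 0], [-1, 0, 0, 0, 2, -1], [0, -1, 0, 0, -1, 2]].
The roots have two lengths (squared-length ratio 2:1); the short ones are alpha_{1,2,3,5,6}. The associated Dynkin diagram is a chain of 6 nodes with a double edge at one end; the terminal node there is the unique long simple root (C_6), so the type is C_6 (the algebra sp(12)).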